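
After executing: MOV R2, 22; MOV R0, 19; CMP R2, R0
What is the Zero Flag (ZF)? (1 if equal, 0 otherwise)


Register state trace:
  MOV R2, 22  → R2 = 22
  MOV R0, 19  → R0 = 19
  CMP R2, R0  → computes 22 - 19 = 3
  Result is nonzero, so values are not equal
ZF = 0

0


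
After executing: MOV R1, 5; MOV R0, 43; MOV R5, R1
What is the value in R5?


Register state trace:
  MOV R1, 5  → R1 = 5
  MOV R0, 43  → R0 = 43
  MOV R5, R1  → R5 = 5
Final: R5 = 5

5


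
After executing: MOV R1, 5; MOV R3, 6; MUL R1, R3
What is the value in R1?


Register state trace:
  MOV R1, 5  → R1 = 5
  MOV R3, 6  → R3 = 6
  MUL R1, R3  → R1 = 5 * 6 = 30
Final: R1 = 30

30


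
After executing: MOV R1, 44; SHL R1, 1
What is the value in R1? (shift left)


Register state trace:
  MOV R1, 44  → R1 = 44
  SHL R1, 1  → R1 = 44 << 1 = 44 * 2^1 = 88
Final: R1 = 88

88


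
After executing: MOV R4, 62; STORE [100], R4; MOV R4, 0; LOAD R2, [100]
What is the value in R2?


Register and memory trace:
  MOV R4, 62  → R4 = 62
  STORE [100], R4  → mem[100] = 62
  MOV R4, 0  → R4 = 0
  LOAD R2, [100]  → R2 = mem[100] = 62
Final: R2 = 62

62


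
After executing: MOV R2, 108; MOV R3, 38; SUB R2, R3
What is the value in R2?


Register state trace:
  MOV R2, 108  → R2 = 108
  MOV R3, 38  → R3 = 38
  SUB R2, R3  → R2 = 108 - 38 = 70
Final: R2 = 70

70


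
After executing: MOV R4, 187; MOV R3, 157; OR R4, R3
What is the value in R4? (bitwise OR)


Register state trace:
  MOV R4, 187  → R4 = 187 (0b10111011)
  MOV R3, 157  → R3 = 157 (0b10011101)
  OR R4, R3   → R4 = 187 OR 157 = 191 (0b10111111)
Final: R4 = 191

191


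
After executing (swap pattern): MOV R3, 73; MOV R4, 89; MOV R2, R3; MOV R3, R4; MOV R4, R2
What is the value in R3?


Register state trace (swap pattern):
  MOV R3, 73  → R3 = 73
  MOV R4, 89  → R4 = 89
  MOV R2, R3  → R2 = 73  (save R3)
  MOV R3, R4  → R3 = 89  (R3 gets R4's value)
  MOV R4, R2  → R4 = 73  (R4 gets saved value)
Final: R3 = 89

89


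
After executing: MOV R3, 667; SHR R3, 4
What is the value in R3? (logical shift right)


Register state trace:
  MOV R3, 667  → R3 = 667
  SHR R3, 4  → R3 = 667 >> 4 = 667 // 2^4 = 41
Final: R3 = 41

41


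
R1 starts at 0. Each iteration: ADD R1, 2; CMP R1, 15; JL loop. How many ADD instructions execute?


Loop trace (R1 starts at 0, target 15, step 2):
  ADD #1: R1 = 0 + 2 = 2  → 2 < 15, loop
  ADD #2: R1 = 2 + 2 = 4  → 4 < 15, loop
  ADD #3: R1 = 4 + 2 = 6  → 6 < 15, loop
  ADD #4: R1 = 6 + 2 = 8  → 8 < 15, loop
  ADD #5: R1 = 8 + 2 = 10  → 10 < 15, loop
  ADD #6: R1 = 10 + 2 = 12  → 12 < 15, loop
  ADD #7: R1 = 12 + 2 = 14  → 14 < 15, loop
  ADD #8: R1 = 14 + 2 = 16  → 16 >= 15, exit
Total ADD instructions: 8

8


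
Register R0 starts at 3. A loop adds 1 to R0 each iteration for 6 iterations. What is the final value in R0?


Starting value: R0 = 3
  Iter 1: R0 = 3 + 1 = 4
  Iter 2: R0 = 4 + 1 = 5
  Iter 3: R0 = 5 + 1 = 6
  Iter 4: R0 = 6 + 1 = 7
  Iter 5: R0 = 7 + 1 = 8
  Iter 6: R0 = 8 + 1 = 9
Final: R0 = 9

9


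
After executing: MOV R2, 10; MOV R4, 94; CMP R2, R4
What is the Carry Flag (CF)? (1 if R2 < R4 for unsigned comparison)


Register state trace:
  MOV R2, 10  → R2 = 10
  MOV R4, 94  → R4 = 94
  CMP R2, R4  → unsigned 10 - 94: borrow occurs
  10 < 94, so CF = 1
CF = 1

1


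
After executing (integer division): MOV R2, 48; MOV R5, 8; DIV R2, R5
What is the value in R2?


Register state trace:
  MOV R2, 48  → R2 = 48
  MOV R5, 8  → R5 = 8
  DIV R2, R5  → R2 = 48 // 8 = 6
Final: R2 = 6

6


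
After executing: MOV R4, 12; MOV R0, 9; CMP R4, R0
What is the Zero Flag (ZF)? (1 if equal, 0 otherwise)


Register state trace:
  MOV R4, 12  → R4 = 12
  MOV R0, 9  → R0 = 9
  CMP R4, R0  → computes 12 - 9 = 3
  Result is nonzero, so values are not equal
ZF = 0

0


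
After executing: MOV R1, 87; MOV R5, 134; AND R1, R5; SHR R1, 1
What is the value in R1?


Register state trace:
  MOV R1, 87  → R1 = 87 (0b01010111)
  MOV R5, 134  → R5 = 134 (0b10000110)
  AND R1, R5  → R1 = 87 AND 134 = 6 (0b00000110)
  SHR R1, 1  → R1 = 6 >> 1 = 3
Final: R1 = 3

3


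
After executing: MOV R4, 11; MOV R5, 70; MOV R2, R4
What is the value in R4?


Register state trace:
  MOV R4, 11  → R4 = 11
  MOV R5, 70  → R5 = 70
  MOV R2, R4  → R2 = 11
Final: R4 = 11

11


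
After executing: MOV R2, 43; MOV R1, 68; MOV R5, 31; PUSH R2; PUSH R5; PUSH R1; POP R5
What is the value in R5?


Stack trace (top is rightmost):
  MOV R2, 43  → R2 = 43
  MOV R1, 68  → R1 = 68
  MOV R5, 31  → R5 = 31
  PUSH R2  → stack: [43]
  PUSH R5  → stack: [43, 31]
  PUSH R1  → stack: [43, 31, 68]
  POP R5  → R5 = 68, stack: [43, 31]
Final: R5 = 68

68


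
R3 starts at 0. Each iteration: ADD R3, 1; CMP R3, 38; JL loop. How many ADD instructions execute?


Loop trace (R3 starts at 0, target 38, step 1):
  ADD #1: R3 = 0 + 1 = 1  → 1 < 38, loop
  ADD #2: R3 = 1 + 1 = 2  → 2 < 38, loop
  ADD #3: R3 = 2 + 1 = 3  → 3 < 38, loop
  ADD #4: R3 = 3 + 1 = 4  → 4 < 38, loop
  ADD #5: R3 = 4 + 1 = 5  → 5 < 38, loop
  ADD #6: R3 = 5 + 1 = 6  → 6 < 38, loop
  ADD #7: R3 = 6 + 1 = 7  → 7 < 38, loop
  ADD #8: R3 = 7 + 1 = 8  → 8 < 38, loop
  ADD #9: R3 = 8 + 1 = 9  → 9 < 38, loop
  ADD #10: R3 = 9 + 1 = 10  → 10 < 38, loop
  ADD #11: R3 = 10 + 1 = 11  → 11 < 38, loop
  ADD #12: R3 = 11 + 1 = 12  → 12 < 38, loop
  ADD #13: R3 = 12 + 1 = 13  → 13 < 38, loop
  ADD #14: R3 = 13 + 1 = 14  → 14 < 38, loop
  ADD #15: R3 = 14 + 1 = 15  → 15 < 38, loop
  ADD #16: R3 = 15 + 1 = 16  → 16 < 38, loop
  ADD #17: R3 = 16 + 1 = 17  → 17 < 38, loop
  ADD #18: R3 = 17 + 1 = 18  → 18 < 38, loop
  ADD #19: R3 = 18 + 1 = 19  → 19 < 38, loop
  ADD #20: R3 = 19 + 1 = 20  → 20 < 38, loop
  ADD #21: R3 = 20 + 1 = 21  → 21 < 38, loop
  ADD #22: R3 = 21 + 1 = 22  → 22 < 38, loop
  ADD #23: R3 = 22 + 1 = 23  → 23 < 38, loop
  ADD #24: R3 = 23 + 1 = 24  → 24 < 38, loop
  ADD #25: R3 = 24 + 1 = 25  → 25 < 38, loop
  ADD #26: R3 = 25 + 1 = 26  → 26 < 38, loop
  ADD #27: R3 = 26 + 1 = 27  → 27 < 38, loop
  ADD #28: R3 = 27 + 1 = 28  → 28 < 38, loop
  ADD #29: R3 = 28 + 1 = 29  → 29 < 38, loop
  ADD #30: R3 = 29 + 1 = 30  → 30 < 38, loop
  ADD #31: R3 = 30 + 1 = 31  → 31 < 38, loop
  ADD #32: R3 = 31 + 1 = 32  → 32 < 38, loop
  ADD #33: R3 = 32 + 1 = 33  → 33 < 38, loop
  ADD #34: R3 = 33 + 1 = 34  → 34 < 38, loop
  ADD #35: R3 = 34 + 1 = 35  → 35 < 38, loop
  ADD #36: R3 = 35 + 1 = 36  → 36 < 38, loop
  ADD #37: R3 = 36 + 1 = 37  → 37 < 38, loop
  ADD #38: R3 = 37 + 1 = 38  → 38 >= 38, exit
Total ADD instructions: 38

38


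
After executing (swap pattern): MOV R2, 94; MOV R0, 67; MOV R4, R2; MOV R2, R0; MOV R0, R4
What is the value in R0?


Register state trace (swap pattern):
  MOV R2, 94  → R2 = 94
  MOV R0, 67  → R0 = 67
  MOV R4, R2  → R4 = 94  (save R2)
  MOV R2, R0  → R2 = 67  (R2 gets R0's value)
  MOV R0, R4  → R0 = 94  (R0 gets saved value)
Final: R0 = 94

94


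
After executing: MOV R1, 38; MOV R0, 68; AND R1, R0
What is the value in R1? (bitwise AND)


Register state trace:
  MOV R1, 38  → R1 = 38 (0b00100110)
  MOV R0, 68  → R0 = 68 (0b01000100)
  AND R1, R0  → R1 = 38 AND 68 = 4 (0b00000100)
Final: R1 = 4

4


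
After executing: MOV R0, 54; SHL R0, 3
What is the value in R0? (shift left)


Register state trace:
  MOV R0, 54  → R0 = 54
  SHL R0, 3  → R0 = 54 << 3 = 54 * 2^3 = 432
Final: R0 = 432

432


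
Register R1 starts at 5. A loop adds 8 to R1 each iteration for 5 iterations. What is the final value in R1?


Starting value: R1 = 5
  Iter 1: R1 = 5 + 8 = 13
  Iter 2: R1 = 13 + 8 = 21
  Iter 3: R1 = 21 + 8 = 29
  Iter 4: R1 = 29 + 8 = 37
  Iter 5: R1 = 37 + 8 = 45
Final: R1 = 45

45


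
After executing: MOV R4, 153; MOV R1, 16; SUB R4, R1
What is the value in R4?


Register state trace:
  MOV R4, 153  → R4 = 153
  MOV R1, 16  → R1 = 16
  SUB R4, R1  → R4 = 153 - 16 = 137
Final: R4 = 137

137


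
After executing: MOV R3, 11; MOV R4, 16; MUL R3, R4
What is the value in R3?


Register state trace:
  MOV R3, 11  → R3 = 11
  MOV R4, 16  → R4 = 16
  MUL R3, R4  → R3 = 11 * 16 = 176
Final: R3 = 176

176


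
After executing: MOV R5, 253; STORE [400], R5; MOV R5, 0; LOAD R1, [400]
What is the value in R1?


Register and memory trace:
  MOV R5, 253  → R5 = 253
  STORE [400], R5  → mem[400] = 253
  MOV R5, 0  → R5 = 0
  LOAD R1, [400]  → R1 = mem[400] = 253
Final: R1 = 253

253


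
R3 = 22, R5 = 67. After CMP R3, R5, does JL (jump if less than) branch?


Trace:
  R3 = 22, R5 = 67
  CMP R3, R5  → compares 22 vs 67
  JL checks: is 22 less than 67?
  22 < 67, so condition is true
Branch taken: Yes

Yes


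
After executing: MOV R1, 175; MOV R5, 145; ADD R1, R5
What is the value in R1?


Register state trace:
  MOV R1, 175  → R1 = 175
  MOV R5, 145  → R5 = 145
  ADD R1, R5  → R1 = 175 + 145 = 320
Final: R1 = 320

320


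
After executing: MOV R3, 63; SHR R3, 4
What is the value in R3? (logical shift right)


Register state trace:
  MOV R3, 63  → R3 = 63
  SHR R3, 4  → R3 = 63 >> 4 = 63 // 2^4 = 3
Final: R3 = 3

3


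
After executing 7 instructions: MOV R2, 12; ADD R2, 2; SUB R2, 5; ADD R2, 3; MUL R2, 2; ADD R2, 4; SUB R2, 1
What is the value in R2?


Register state trace:
  MOV R2, 12  → R2 = 12
  ADD R2, 2  → R2 = 12 + 2 = 14
  SUB R2, 5  → R2 = 14 - 5 = 9
  ADD R2, 3  → R2 = 9 + 3 = 12
  MUL R2, 2  → R2 = 12 * 2 = 24
  ADD R2, 4  → R2 = 24 + 4 = 28
  SUB R2, 1  → R2 = 28 - 1 = 27
Final: R2 = 27

27


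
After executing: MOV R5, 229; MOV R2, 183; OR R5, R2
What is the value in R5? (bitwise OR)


Register state trace:
  MOV R5, 229  → R5 = 229 (0b11100101)
  MOV R2, 183  → R2 = 183 (0b10110111)
  OR R5, R2   → R5 = 229 OR 183 = 247 (0b11110111)
Final: R5 = 247

247


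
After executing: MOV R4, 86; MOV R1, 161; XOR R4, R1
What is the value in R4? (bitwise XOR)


Register state trace:
  MOV R4, 86  → R4 = 86 (0b01010110)
  MOV R1, 161  → R1 = 161 (0b10100001)
  XOR R4, R1  → R4 = 86 XOR 161 = 247 (0b11110111)
Final: R4 = 247

247


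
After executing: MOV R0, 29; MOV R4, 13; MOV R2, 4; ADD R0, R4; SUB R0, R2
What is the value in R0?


Register state trace:
  MOV R0, 29  → R0 = 29
  MOV R4, 13  → R4 = 13
  MOV R2, 4  → R2 = 4
  ADD R0, R4  → R0 = 29 + 13 = 42
  SUB R0, R2  → R0 = 42 - 4 = 38
Final: R0 = 38

38


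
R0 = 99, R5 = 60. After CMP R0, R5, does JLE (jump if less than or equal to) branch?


Trace:
  R0 = 99, R5 = 60
  CMP R0, R5  → compares 99 vs 60
  JLE checks: is 99 less than or equal to 60?
  99 > 60, so condition is false
Branch taken: No

No


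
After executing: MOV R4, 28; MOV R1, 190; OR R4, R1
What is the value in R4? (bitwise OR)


Register state trace:
  MOV R4, 28  → R4 = 28 (0b00011100)
  MOV R1, 190  → R1 = 190 (0b10111110)
  OR R4, R1   → R4 = 28 OR 190 = 190 (0b10111110)
Final: R4 = 190

190


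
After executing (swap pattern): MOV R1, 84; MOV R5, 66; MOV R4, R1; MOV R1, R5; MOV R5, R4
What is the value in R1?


Register state trace (swap pattern):
  MOV R1, 84  → R1 = 84
  MOV R5, 66  → R5 = 66
  MOV R4, R1  → R4 = 84  (save R1)
  MOV R1, R5  → R1 = 66  (R1 gets R5's value)
  MOV R5, R4  → R5 = 84  (R5 gets saved value)
Final: R1 = 66

66


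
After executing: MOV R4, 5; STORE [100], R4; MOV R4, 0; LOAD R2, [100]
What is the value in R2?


Register and memory trace:
  MOV R4, 5  → R4 = 5
  STORE [100], R4  → mem[100] = 5
  MOV R4, 0  → R4 = 0
  LOAD R2, [100]  → R2 = mem[100] = 5
Final: R2 = 5

5


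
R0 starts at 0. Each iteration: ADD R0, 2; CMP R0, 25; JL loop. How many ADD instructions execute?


Loop trace (R0 starts at 0, target 25, step 2):
  ADD #1: R0 = 0 + 2 = 2  → 2 < 25, loop
  ADD #2: R0 = 2 + 2 = 4  → 4 < 25, loop
  ADD #3: R0 = 4 + 2 = 6  → 6 < 25, loop
  ADD #4: R0 = 6 + 2 = 8  → 8 < 25, loop
  ADD #5: R0 = 8 + 2 = 10  → 10 < 25, loop
  ADD #6: R0 = 10 + 2 = 12  → 12 < 25, loop
  ADD #7: R0 = 12 + 2 = 14  → 14 < 25, loop
  ADD #8: R0 = 14 + 2 = 16  → 16 < 25, loop
  ADD #9: R0 = 16 + 2 = 18  → 18 < 25, loop
  ADD #10: R0 = 18 + 2 = 20  → 20 < 25, loop
  ADD #11: R0 = 20 + 2 = 22  → 22 < 25, loop
  ADD #12: R0 = 22 + 2 = 24  → 24 < 25, loop
  ADD #13: R0 = 24 + 2 = 26  → 26 >= 25, exit
Total ADD instructions: 13

13


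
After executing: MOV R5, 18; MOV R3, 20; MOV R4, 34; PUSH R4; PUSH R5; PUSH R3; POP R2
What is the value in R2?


Stack trace (top is rightmost):
  MOV R5, 18  → R5 = 18
  MOV R3, 20  → R3 = 20
  MOV R4, 34  → R4 = 34
  PUSH R4  → stack: [34]
  PUSH R5  → stack: [34, 18]
  PUSH R3  → stack: [34, 18, 20]
  POP R2  → R2 = 20, stack: [34, 18]
Final: R2 = 20

20


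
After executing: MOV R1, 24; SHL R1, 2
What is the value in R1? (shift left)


Register state trace:
  MOV R1, 24  → R1 = 24
  SHL R1, 2  → R1 = 24 << 2 = 24 * 2^2 = 96
Final: R1 = 96

96


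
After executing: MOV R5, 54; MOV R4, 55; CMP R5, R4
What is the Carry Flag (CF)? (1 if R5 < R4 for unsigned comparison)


Register state trace:
  MOV R5, 54  → R5 = 54
  MOV R4, 55  → R4 = 55
  CMP R5, R4  → unsigned 54 - 55: borrow occurs
  54 < 55, so CF = 1
CF = 1

1


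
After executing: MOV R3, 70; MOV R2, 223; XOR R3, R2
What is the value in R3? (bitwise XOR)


Register state trace:
  MOV R3, 70  → R3 = 70 (0b01000110)
  MOV R2, 223  → R2 = 223 (0b11011111)
  XOR R3, R2  → R3 = 70 XOR 223 = 153 (0b10011001)
Final: R3 = 153

153


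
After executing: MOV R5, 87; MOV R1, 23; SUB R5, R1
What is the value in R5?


Register state trace:
  MOV R5, 87  → R5 = 87
  MOV R1, 23  → R1 = 23
  SUB R5, R1  → R5 = 87 - 23 = 64
Final: R5 = 64

64


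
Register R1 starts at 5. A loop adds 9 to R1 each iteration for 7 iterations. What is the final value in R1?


Starting value: R1 = 5
  Iter 1: R1 = 5 + 9 = 14
  Iter 2: R1 = 14 + 9 = 23
  Iter 3: R1 = 23 + 9 = 32
  Iter 4: R1 = 32 + 9 = 41
  Iter 5: R1 = 41 + 9 = 50
  Iter 6: R1 = 50 + 9 = 59
  Iter 7: R1 = 59 + 9 = 68
Final: R1 = 68

68


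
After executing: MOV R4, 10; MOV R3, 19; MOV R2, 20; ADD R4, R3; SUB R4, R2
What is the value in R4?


Register state trace:
  MOV R4, 10  → R4 = 10
  MOV R3, 19  → R3 = 19
  MOV R2, 20  → R2 = 20
  ADD R4, R3  → R4 = 10 + 19 = 29
  SUB R4, R2  → R4 = 29 - 20 = 9
Final: R4 = 9

9


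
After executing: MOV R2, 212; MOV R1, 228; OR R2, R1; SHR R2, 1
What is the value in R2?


Register state trace:
  MOV R2, 212  → R2 = 212 (0b11010100)
  MOV R1, 228  → R1 = 228 (0b11100100)
  OR R2, R1  → R2 = 212 OR 228 = 244 (0b11110100)
  SHR R2, 1  → R2 = 244 >> 1 = 122
Final: R2 = 122

122


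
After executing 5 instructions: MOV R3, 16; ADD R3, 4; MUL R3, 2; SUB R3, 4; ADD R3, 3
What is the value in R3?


Register state trace:
  MOV R3, 16  → R3 = 16
  ADD R3, 4  → R3 = 16 + 4 = 20
  MUL R3, 2  → R3 = 20 * 2 = 40
  SUB R3, 4  → R3 = 40 - 4 = 36
  ADD R3, 3  → R3 = 36 + 3 = 39
Final: R3 = 39

39


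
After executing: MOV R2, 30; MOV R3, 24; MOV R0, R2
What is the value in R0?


Register state trace:
  MOV R2, 30  → R2 = 30
  MOV R3, 24  → R3 = 24
  MOV R0, R2  → R0 = 30
Final: R0 = 30

30


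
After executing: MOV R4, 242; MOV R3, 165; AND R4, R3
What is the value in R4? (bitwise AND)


Register state trace:
  MOV R4, 242  → R4 = 242 (0b11110010)
  MOV R3, 165  → R3 = 165 (0b10100101)
  AND R4, R3  → R4 = 242 AND 165 = 160 (0b10100000)
Final: R4 = 160

160


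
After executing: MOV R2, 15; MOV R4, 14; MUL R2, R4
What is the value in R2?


Register state trace:
  MOV R2, 15  → R2 = 15
  MOV R4, 14  → R4 = 14
  MUL R2, R4  → R2 = 15 * 14 = 210
Final: R2 = 210

210


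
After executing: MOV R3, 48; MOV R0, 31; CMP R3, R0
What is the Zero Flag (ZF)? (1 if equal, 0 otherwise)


Register state trace:
  MOV R3, 48  → R3 = 48
  MOV R0, 31  → R0 = 31
  CMP R3, R0  → computes 48 - 31 = 17
  Result is nonzero, so values are not equal
ZF = 0

0


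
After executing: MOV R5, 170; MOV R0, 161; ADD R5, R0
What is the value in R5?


Register state trace:
  MOV R5, 170  → R5 = 170
  MOV R0, 161  → R0 = 161
  ADD R5, R0  → R5 = 170 + 161 = 331
Final: R5 = 331

331


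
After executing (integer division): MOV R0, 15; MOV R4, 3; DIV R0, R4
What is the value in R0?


Register state trace:
  MOV R0, 15  → R0 = 15
  MOV R4, 3  → R4 = 3
  DIV R0, R4  → R0 = 15 // 3 = 5
Final: R0 = 5

5


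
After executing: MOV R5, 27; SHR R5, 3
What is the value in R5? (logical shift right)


Register state trace:
  MOV R5, 27  → R5 = 27
  SHR R5, 3  → R5 = 27 >> 3 = 27 // 2^3 = 3
Final: R5 = 3

3


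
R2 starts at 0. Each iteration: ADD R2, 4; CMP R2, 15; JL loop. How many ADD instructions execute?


Loop trace (R2 starts at 0, target 15, step 4):
  ADD #1: R2 = 0 + 4 = 4  → 4 < 15, loop
  ADD #2: R2 = 4 + 4 = 8  → 8 < 15, loop
  ADD #3: R2 = 8 + 4 = 12  → 12 < 15, loop
  ADD #4: R2 = 12 + 4 = 16  → 16 >= 15, exit
Total ADD instructions: 4

4


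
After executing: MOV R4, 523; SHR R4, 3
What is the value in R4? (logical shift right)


Register state trace:
  MOV R4, 523  → R4 = 523
  SHR R4, 3  → R4 = 523 >> 3 = 523 // 2^3 = 65
Final: R4 = 65

65


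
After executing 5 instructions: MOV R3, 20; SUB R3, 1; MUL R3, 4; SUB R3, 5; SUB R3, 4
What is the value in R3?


Register state trace:
  MOV R3, 20  → R3 = 20
  SUB R3, 1  → R3 = 20 - 1 = 19
  MUL R3, 4  → R3 = 19 * 4 = 76
  SUB R3, 5  → R3 = 76 - 5 = 71
  SUB R3, 4  → R3 = 71 - 4 = 67
Final: R3 = 67

67


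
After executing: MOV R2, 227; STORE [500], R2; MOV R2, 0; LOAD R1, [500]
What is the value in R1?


Register and memory trace:
  MOV R2, 227  → R2 = 227
  STORE [500], R2  → mem[500] = 227
  MOV R2, 0  → R2 = 0
  LOAD R1, [500]  → R1 = mem[500] = 227
Final: R1 = 227

227


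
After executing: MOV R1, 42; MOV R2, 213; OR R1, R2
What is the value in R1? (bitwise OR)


Register state trace:
  MOV R1, 42  → R1 = 42 (0b00101010)
  MOV R2, 213  → R2 = 213 (0b11010101)
  OR R1, R2   → R1 = 42 OR 213 = 255 (0b11111111)
Final: R1 = 255

255


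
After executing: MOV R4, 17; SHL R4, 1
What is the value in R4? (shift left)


Register state trace:
  MOV R4, 17  → R4 = 17
  SHL R4, 1  → R4 = 17 << 1 = 17 * 2^1 = 34
Final: R4 = 34

34


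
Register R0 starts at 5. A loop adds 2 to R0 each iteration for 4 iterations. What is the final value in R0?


Starting value: R0 = 5
  Iter 1: R0 = 5 + 2 = 7
  Iter 2: R0 = 7 + 2 = 9
  Iter 3: R0 = 9 + 2 = 11
  Iter 4: R0 = 11 + 2 = 13
Final: R0 = 13

13


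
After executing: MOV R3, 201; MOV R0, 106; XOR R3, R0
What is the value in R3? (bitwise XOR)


Register state trace:
  MOV R3, 201  → R3 = 201 (0b11001001)
  MOV R0, 106  → R0 = 106 (0b01101010)
  XOR R3, R0  → R3 = 201 XOR 106 = 163 (0b10100011)
Final: R3 = 163

163


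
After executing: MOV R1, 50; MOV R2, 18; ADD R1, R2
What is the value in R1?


Register state trace:
  MOV R1, 50  → R1 = 50
  MOV R2, 18  → R2 = 18
  ADD R1, R2  → R1 = 50 + 18 = 68
Final: R1 = 68

68


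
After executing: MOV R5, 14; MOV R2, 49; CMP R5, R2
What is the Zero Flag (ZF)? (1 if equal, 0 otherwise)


Register state trace:
  MOV R5, 14  → R5 = 14
  MOV R2, 49  → R2 = 49
  CMP R5, R2  → computes 14 - 49 = -35
  Result is nonzero, so values are not equal
ZF = 0

0


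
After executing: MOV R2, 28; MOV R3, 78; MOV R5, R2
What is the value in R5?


Register state trace:
  MOV R2, 28  → R2 = 28
  MOV R3, 78  → R3 = 78
  MOV R5, R2  → R5 = 28
Final: R5 = 28

28


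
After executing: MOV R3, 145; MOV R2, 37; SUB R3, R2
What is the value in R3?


Register state trace:
  MOV R3, 145  → R3 = 145
  MOV R2, 37  → R2 = 37
  SUB R3, R2  → R3 = 145 - 37 = 108
Final: R3 = 108

108


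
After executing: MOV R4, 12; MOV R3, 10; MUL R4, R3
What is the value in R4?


Register state trace:
  MOV R4, 12  → R4 = 12
  MOV R3, 10  → R3 = 10
  MUL R4, R3  → R4 = 12 * 10 = 120
Final: R4 = 120

120


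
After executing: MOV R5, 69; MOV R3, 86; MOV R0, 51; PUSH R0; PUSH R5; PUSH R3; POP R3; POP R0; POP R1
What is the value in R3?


Stack trace (top is rightmost):
  MOV R5, 69  → R5 = 69
  MOV R3, 86  → R3 = 86
  MOV R0, 51  → R0 = 51
  PUSH R0  → stack: [51]
  PUSH R5  → stack: [51, 69]
  PUSH R3  → stack: [51, 69, 86]
  POP R3  → R3 = 86, stack: [51, 69]
  POP R0  → R0 = 69, stack: [51]
  POP R1  → R1 = 51, stack: []
Final: R3 = 86

86


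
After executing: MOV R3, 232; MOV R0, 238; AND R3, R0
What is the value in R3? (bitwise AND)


Register state trace:
  MOV R3, 232  → R3 = 232 (0b11101000)
  MOV R0, 238  → R0 = 238 (0b11101110)
  AND R3, R0  → R3 = 232 AND 238 = 232 (0b11101000)
Final: R3 = 232

232


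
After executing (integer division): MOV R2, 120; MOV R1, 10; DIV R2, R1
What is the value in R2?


Register state trace:
  MOV R2, 120  → R2 = 120
  MOV R1, 10  → R1 = 10
  DIV R2, R1  → R2 = 120 // 10 = 12
Final: R2 = 12

12


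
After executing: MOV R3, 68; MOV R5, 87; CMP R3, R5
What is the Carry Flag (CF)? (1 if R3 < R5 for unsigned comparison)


Register state trace:
  MOV R3, 68  → R3 = 68
  MOV R5, 87  → R5 = 87
  CMP R3, R5  → unsigned 68 - 87: borrow occurs
  68 < 87, so CF = 1
CF = 1

1


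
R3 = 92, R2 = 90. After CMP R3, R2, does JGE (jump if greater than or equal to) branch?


Trace:
  R3 = 92, R2 = 90
  CMP R3, R2  → compares 92 vs 90
  JGE checks: is 92 greater than or equal to 90?
  92 > 90, so condition is true
Branch taken: Yes

Yes


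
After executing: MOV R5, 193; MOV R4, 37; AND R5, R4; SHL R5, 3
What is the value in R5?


Register state trace:
  MOV R5, 193  → R5 = 193 (0b11000001)
  MOV R4, 37  → R4 = 37 (0b00100101)
  AND R5, R4  → R5 = 193 AND 37 = 1 (0b00000001)
  SHL R5, 3  → R5 = 1 << 3 = 8
Final: R5 = 8

8


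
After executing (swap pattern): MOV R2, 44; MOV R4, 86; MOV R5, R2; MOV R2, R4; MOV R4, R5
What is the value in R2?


Register state trace (swap pattern):
  MOV R2, 44  → R2 = 44
  MOV R4, 86  → R4 = 86
  MOV R5, R2  → R5 = 44  (save R2)
  MOV R2, R4  → R2 = 86  (R2 gets R4's value)
  MOV R4, R5  → R4 = 44  (R4 gets saved value)
Final: R2 = 86

86


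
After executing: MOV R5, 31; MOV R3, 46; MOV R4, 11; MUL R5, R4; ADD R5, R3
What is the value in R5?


Register state trace:
  MOV R5, 31  → R5 = 31
  MOV R3, 46  → R3 = 46
  MOV R4, 11  → R4 = 11
  MUL R5, R4  → R5 = 31 * 11 = 341
  ADD R5, R3  → R5 = 341 + 46 = 387
Final: R5 = 387

387


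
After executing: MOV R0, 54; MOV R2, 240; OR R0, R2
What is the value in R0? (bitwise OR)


Register state trace:
  MOV R0, 54  → R0 = 54 (0b00110110)
  MOV R2, 240  → R2 = 240 (0b11110000)
  OR R0, R2   → R0 = 54 OR 240 = 246 (0b11110110)
Final: R0 = 246

246


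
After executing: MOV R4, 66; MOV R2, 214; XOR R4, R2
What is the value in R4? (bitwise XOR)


Register state trace:
  MOV R4, 66  → R4 = 66 (0b01000010)
  MOV R2, 214  → R2 = 214 (0b11010110)
  XOR R4, R2  → R4 = 66 XOR 214 = 148 (0b10010100)
Final: R4 = 148

148


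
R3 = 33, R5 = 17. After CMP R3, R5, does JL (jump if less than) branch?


Trace:
  R3 = 33, R5 = 17
  CMP R3, R5  → compares 33 vs 17
  JL checks: is 33 less than 17?
  33 > 17, so condition is false
Branch taken: No

No


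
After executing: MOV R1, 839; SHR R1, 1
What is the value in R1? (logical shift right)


Register state trace:
  MOV R1, 839  → R1 = 839
  SHR R1, 1  → R1 = 839 >> 1 = 839 // 2^1 = 419
Final: R1 = 419

419


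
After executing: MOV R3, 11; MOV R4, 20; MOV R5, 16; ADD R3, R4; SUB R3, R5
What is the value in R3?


Register state trace:
  MOV R3, 11  → R3 = 11
  MOV R4, 20  → R4 = 20
  MOV R5, 16  → R5 = 16
  ADD R3, R4  → R3 = 11 + 20 = 31
  SUB R3, R5  → R3 = 31 - 16 = 15
Final: R3 = 15

15


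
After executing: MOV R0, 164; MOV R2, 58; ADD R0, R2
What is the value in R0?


Register state trace:
  MOV R0, 164  → R0 = 164
  MOV R2, 58  → R2 = 58
  ADD R0, R2  → R0 = 164 + 58 = 222
Final: R0 = 222

222


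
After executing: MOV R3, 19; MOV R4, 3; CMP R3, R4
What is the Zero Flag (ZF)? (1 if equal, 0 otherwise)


Register state trace:
  MOV R3, 19  → R3 = 19
  MOV R4, 3  → R4 = 3
  CMP R3, R4  → computes 19 - 3 = 16
  Result is nonzero, so values are not equal
ZF = 0

0


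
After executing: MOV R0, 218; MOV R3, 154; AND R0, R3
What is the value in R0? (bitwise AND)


Register state trace:
  MOV R0, 218  → R0 = 218 (0b11011010)
  MOV R3, 154  → R3 = 154 (0b10011010)
  AND R0, R3  → R0 = 218 AND 154 = 154 (0b10011010)
Final: R0 = 154

154


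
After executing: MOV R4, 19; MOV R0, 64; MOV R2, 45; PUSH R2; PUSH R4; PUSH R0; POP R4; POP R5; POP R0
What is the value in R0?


Stack trace (top is rightmost):
  MOV R4, 19  → R4 = 19
  MOV R0, 64  → R0 = 64
  MOV R2, 45  → R2 = 45
  PUSH R2  → stack: [45]
  PUSH R4  → stack: [45, 19]
  PUSH R0  → stack: [45, 19, 64]
  POP R4  → R4 = 64, stack: [45, 19]
  POP R5  → R5 = 19, stack: [45]
  POP R0  → R0 = 45, stack: []
Final: R0 = 45

45


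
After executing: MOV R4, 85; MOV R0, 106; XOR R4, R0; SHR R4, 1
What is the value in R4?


Register state trace:
  MOV R4, 85  → R4 = 85 (0b01010101)
  MOV R0, 106  → R0 = 106 (0b01101010)
  XOR R4, R0  → R4 = 85 XOR 106 = 63 (0b00111111)
  SHR R4, 1  → R4 = 63 >> 1 = 31
Final: R4 = 31

31


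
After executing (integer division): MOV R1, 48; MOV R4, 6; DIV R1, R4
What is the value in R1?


Register state trace:
  MOV R1, 48  → R1 = 48
  MOV R4, 6  → R4 = 6
  DIV R1, R4  → R1 = 48 // 6 = 8
Final: R1 = 8

8


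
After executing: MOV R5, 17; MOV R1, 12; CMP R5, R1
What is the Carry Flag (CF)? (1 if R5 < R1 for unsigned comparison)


Register state trace:
  MOV R5, 17  → R5 = 17
  MOV R1, 12  → R1 = 12
  CMP R5, R1  → unsigned 17 - 12: no borrow
  17 >= 12, so CF = 0
CF = 0

0


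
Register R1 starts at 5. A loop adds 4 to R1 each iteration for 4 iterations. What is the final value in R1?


Starting value: R1 = 5
  Iter 1: R1 = 5 + 4 = 9
  Iter 2: R1 = 9 + 4 = 13
  Iter 3: R1 = 13 + 4 = 17
  Iter 4: R1 = 17 + 4 = 21
Final: R1 = 21

21


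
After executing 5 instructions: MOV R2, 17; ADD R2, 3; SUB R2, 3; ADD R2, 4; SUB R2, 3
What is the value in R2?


Register state trace:
  MOV R2, 17  → R2 = 17
  ADD R2, 3  → R2 = 17 + 3 = 20
  SUB R2, 3  → R2 = 20 - 3 = 17
  ADD R2, 4  → R2 = 17 + 4 = 21
  SUB R2, 3  → R2 = 21 - 3 = 18
Final: R2 = 18

18


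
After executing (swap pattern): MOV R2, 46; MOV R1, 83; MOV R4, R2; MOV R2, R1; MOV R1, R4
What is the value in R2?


Register state trace (swap pattern):
  MOV R2, 46  → R2 = 46
  MOV R1, 83  → R1 = 83
  MOV R4, R2  → R4 = 46  (save R2)
  MOV R2, R1  → R2 = 83  (R2 gets R1's value)
  MOV R1, R4  → R1 = 46  (R1 gets saved value)
Final: R2 = 83

83


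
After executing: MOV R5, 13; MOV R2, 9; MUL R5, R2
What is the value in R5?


Register state trace:
  MOV R5, 13  → R5 = 13
  MOV R2, 9  → R2 = 9
  MUL R5, R2  → R5 = 13 * 9 = 117
Final: R5 = 117

117


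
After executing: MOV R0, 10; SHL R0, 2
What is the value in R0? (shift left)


Register state trace:
  MOV R0, 10  → R0 = 10
  SHL R0, 2  → R0 = 10 << 2 = 10 * 2^2 = 40
Final: R0 = 40

40


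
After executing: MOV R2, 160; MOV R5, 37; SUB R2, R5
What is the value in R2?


Register state trace:
  MOV R2, 160  → R2 = 160
  MOV R5, 37  → R5 = 37
  SUB R2, R5  → R2 = 160 - 37 = 123
Final: R2 = 123

123


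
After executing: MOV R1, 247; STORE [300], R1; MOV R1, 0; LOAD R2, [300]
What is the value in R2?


Register and memory trace:
  MOV R1, 247  → R1 = 247
  STORE [300], R1  → mem[300] = 247
  MOV R1, 0  → R1 = 0
  LOAD R2, [300]  → R2 = mem[300] = 247
Final: R2 = 247

247


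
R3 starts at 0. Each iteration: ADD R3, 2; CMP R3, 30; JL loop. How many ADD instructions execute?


Loop trace (R3 starts at 0, target 30, step 2):
  ADD #1: R3 = 0 + 2 = 2  → 2 < 30, loop
  ADD #2: R3 = 2 + 2 = 4  → 4 < 30, loop
  ADD #3: R3 = 4 + 2 = 6  → 6 < 30, loop
  ADD #4: R3 = 6 + 2 = 8  → 8 < 30, loop
  ADD #5: R3 = 8 + 2 = 10  → 10 < 30, loop
  ADD #6: R3 = 10 + 2 = 12  → 12 < 30, loop
  ADD #7: R3 = 12 + 2 = 14  → 14 < 30, loop
  ADD #8: R3 = 14 + 2 = 16  → 16 < 30, loop
  ADD #9: R3 = 16 + 2 = 18  → 18 < 30, loop
  ADD #10: R3 = 18 + 2 = 20  → 20 < 30, loop
  ADD #11: R3 = 20 + 2 = 22  → 22 < 30, loop
  ADD #12: R3 = 22 + 2 = 24  → 24 < 30, loop
  ADD #13: R3 = 24 + 2 = 26  → 26 < 30, loop
  ADD #14: R3 = 26 + 2 = 28  → 28 < 30, loop
  ADD #15: R3 = 28 + 2 = 30  → 30 >= 30, exit
Total ADD instructions: 15

15


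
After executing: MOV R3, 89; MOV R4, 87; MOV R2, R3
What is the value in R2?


Register state trace:
  MOV R3, 89  → R3 = 89
  MOV R4, 87  → R4 = 87
  MOV R2, R3  → R2 = 89
Final: R2 = 89

89


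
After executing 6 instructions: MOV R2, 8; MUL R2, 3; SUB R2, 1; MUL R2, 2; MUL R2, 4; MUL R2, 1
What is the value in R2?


Register state trace:
  MOV R2, 8  → R2 = 8
  MUL R2, 3  → R2 = 8 * 3 = 24
  SUB R2, 1  → R2 = 24 - 1 = 23
  MUL R2, 2  → R2 = 23 * 2 = 46
  MUL R2, 4  → R2 = 46 * 4 = 184
  MUL R2, 1  → R2 = 184 * 1 = 184
Final: R2 = 184

184


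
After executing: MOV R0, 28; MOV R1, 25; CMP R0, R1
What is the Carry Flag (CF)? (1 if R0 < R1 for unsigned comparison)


Register state trace:
  MOV R0, 28  → R0 = 28
  MOV R1, 25  → R1 = 25
  CMP R0, R1  → unsigned 28 - 25: no borrow
  28 >= 25, so CF = 0
CF = 0

0


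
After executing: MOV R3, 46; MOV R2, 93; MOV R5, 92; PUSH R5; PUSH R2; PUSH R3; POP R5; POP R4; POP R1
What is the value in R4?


Stack trace (top is rightmost):
  MOV R3, 46  → R3 = 46
  MOV R2, 93  → R2 = 93
  MOV R5, 92  → R5 = 92
  PUSH R5  → stack: [92]
  PUSH R2  → stack: [92, 93]
  PUSH R3  → stack: [92, 93, 46]
  POP R5  → R5 = 46, stack: [92, 93]
  POP R4  → R4 = 93, stack: [92]
  POP R1  → R1 = 92, stack: []
Final: R4 = 93

93


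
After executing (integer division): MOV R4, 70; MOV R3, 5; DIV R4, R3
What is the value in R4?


Register state trace:
  MOV R4, 70  → R4 = 70
  MOV R3, 5  → R3 = 5
  DIV R4, R3  → R4 = 70 // 5 = 14
Final: R4 = 14

14


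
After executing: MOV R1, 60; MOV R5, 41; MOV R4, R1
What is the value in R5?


Register state trace:
  MOV R1, 60  → R1 = 60
  MOV R5, 41  → R5 = 41
  MOV R4, R1  → R4 = 60
Final: R5 = 41

41


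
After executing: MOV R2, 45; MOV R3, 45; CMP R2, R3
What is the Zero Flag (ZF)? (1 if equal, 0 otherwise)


Register state trace:
  MOV R2, 45  → R2 = 45
  MOV R3, 45  → R3 = 45
  CMP R2, R3  → computes 45 - 45 = 0
  Result is zero, so values are equal
ZF = 1

1


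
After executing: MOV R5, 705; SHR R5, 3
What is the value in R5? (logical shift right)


Register state trace:
  MOV R5, 705  → R5 = 705
  SHR R5, 3  → R5 = 705 >> 3 = 705 // 2^3 = 88
Final: R5 = 88

88


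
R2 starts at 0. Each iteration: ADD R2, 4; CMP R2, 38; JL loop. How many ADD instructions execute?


Loop trace (R2 starts at 0, target 38, step 4):
  ADD #1: R2 = 0 + 4 = 4  → 4 < 38, loop
  ADD #2: R2 = 4 + 4 = 8  → 8 < 38, loop
  ADD #3: R2 = 8 + 4 = 12  → 12 < 38, loop
  ADD #4: R2 = 12 + 4 = 16  → 16 < 38, loop
  ADD #5: R2 = 16 + 4 = 20  → 20 < 38, loop
  ADD #6: R2 = 20 + 4 = 24  → 24 < 38, loop
  ADD #7: R2 = 24 + 4 = 28  → 28 < 38, loop
  ADD #8: R2 = 28 + 4 = 32  → 32 < 38, loop
  ADD #9: R2 = 32 + 4 = 36  → 36 < 38, loop
  ADD #10: R2 = 36 + 4 = 40  → 40 >= 38, exit
Total ADD instructions: 10

10


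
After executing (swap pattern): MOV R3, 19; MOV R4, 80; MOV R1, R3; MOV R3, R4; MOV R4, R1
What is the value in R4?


Register state trace (swap pattern):
  MOV R3, 19  → R3 = 19
  MOV R4, 80  → R4 = 80
  MOV R1, R3  → R1 = 19  (save R3)
  MOV R3, R4  → R3 = 80  (R3 gets R4's value)
  MOV R4, R1  → R4 = 19  (R4 gets saved value)
Final: R4 = 19

19


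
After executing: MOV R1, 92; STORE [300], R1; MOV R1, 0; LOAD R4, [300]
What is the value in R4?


Register and memory trace:
  MOV R1, 92  → R1 = 92
  STORE [300], R1  → mem[300] = 92
  MOV R1, 0  → R1 = 0
  LOAD R4, [300]  → R4 = mem[300] = 92
Final: R4 = 92

92


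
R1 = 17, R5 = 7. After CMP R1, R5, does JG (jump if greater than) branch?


Trace:
  R1 = 17, R5 = 7
  CMP R1, R5  → compares 17 vs 7
  JG checks: is 17 greater than 7?
  17 > 7, so condition is true
Branch taken: Yes

Yes


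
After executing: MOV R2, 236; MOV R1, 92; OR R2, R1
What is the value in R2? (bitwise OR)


Register state trace:
  MOV R2, 236  → R2 = 236 (0b11101100)
  MOV R1, 92  → R1 = 92 (0b01011100)
  OR R2, R1   → R2 = 236 OR 92 = 252 (0b11111100)
Final: R2 = 252

252


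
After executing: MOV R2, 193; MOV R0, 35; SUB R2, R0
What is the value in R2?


Register state trace:
  MOV R2, 193  → R2 = 193
  MOV R0, 35  → R0 = 35
  SUB R2, R0  → R2 = 193 - 35 = 158
Final: R2 = 158

158


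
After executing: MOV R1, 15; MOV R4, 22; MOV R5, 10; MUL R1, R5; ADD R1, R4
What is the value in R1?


Register state trace:
  MOV R1, 15  → R1 = 15
  MOV R4, 22  → R4 = 22
  MOV R5, 10  → R5 = 10
  MUL R1, R5  → R1 = 15 * 10 = 150
  ADD R1, R4  → R1 = 150 + 22 = 172
Final: R1 = 172

172


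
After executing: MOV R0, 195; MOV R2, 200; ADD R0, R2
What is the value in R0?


Register state trace:
  MOV R0, 195  → R0 = 195
  MOV R2, 200  → R2 = 200
  ADD R0, R2  → R0 = 195 + 200 = 395
Final: R0 = 395

395


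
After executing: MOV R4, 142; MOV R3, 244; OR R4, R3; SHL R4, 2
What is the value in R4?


Register state trace:
  MOV R4, 142  → R4 = 142 (0b10001110)
  MOV R3, 244  → R3 = 244 (0b11110100)
  OR R4, R3  → R4 = 142 OR 244 = 254 (0b11111110)
  SHL R4, 2  → R4 = 254 << 2 = 1016
Final: R4 = 1016

1016


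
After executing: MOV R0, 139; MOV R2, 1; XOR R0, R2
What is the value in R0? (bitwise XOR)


Register state trace:
  MOV R0, 139  → R0 = 139 (0b10001011)
  MOV R2, 1  → R2 = 1 (0b00000001)
  XOR R0, R2  → R0 = 139 XOR 1 = 138 (0b10001010)
Final: R0 = 138

138


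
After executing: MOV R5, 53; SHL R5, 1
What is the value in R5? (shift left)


Register state trace:
  MOV R5, 53  → R5 = 53
  SHL R5, 1  → R5 = 53 << 1 = 53 * 2^1 = 106
Final: R5 = 106

106


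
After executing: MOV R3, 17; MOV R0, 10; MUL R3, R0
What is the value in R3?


Register state trace:
  MOV R3, 17  → R3 = 17
  MOV R0, 10  → R0 = 10
  MUL R3, R0  → R3 = 17 * 10 = 170
Final: R3 = 170

170


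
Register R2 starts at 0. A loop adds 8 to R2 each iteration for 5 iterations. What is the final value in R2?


Starting value: R2 = 0
  Iter 1: R2 = 0 + 8 = 8
  Iter 2: R2 = 8 + 8 = 16
  Iter 3: R2 = 16 + 8 = 24
  Iter 4: R2 = 24 + 8 = 32
  Iter 5: R2 = 32 + 8 = 40
Final: R2 = 40

40


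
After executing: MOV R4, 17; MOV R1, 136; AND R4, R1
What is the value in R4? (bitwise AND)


Register state trace:
  MOV R4, 17  → R4 = 17 (0b00010001)
  MOV R1, 136  → R1 = 136 (0b10001000)
  AND R4, R1  → R4 = 17 AND 136 = 0 (0b00000000)
Final: R4 = 0

0


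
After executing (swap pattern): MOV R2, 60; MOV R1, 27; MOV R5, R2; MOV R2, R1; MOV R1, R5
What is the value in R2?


Register state trace (swap pattern):
  MOV R2, 60  → R2 = 60
  MOV R1, 27  → R1 = 27
  MOV R5, R2  → R5 = 60  (save R2)
  MOV R2, R1  → R2 = 27  (R2 gets R1's value)
  MOV R1, R5  → R1 = 60  (R1 gets saved value)
Final: R2 = 27

27


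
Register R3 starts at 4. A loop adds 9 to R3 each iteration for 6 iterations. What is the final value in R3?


Starting value: R3 = 4
  Iter 1: R3 = 4 + 9 = 13
  Iter 2: R3 = 13 + 9 = 22
  Iter 3: R3 = 22 + 9 = 31
  Iter 4: R3 = 31 + 9 = 40
  Iter 5: R3 = 40 + 9 = 49
  Iter 6: R3 = 49 + 9 = 58
Final: R3 = 58

58


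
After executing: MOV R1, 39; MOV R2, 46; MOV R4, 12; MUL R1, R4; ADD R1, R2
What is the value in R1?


Register state trace:
  MOV R1, 39  → R1 = 39
  MOV R2, 46  → R2 = 46
  MOV R4, 12  → R4 = 12
  MUL R1, R4  → R1 = 39 * 12 = 468
  ADD R1, R2  → R1 = 468 + 46 = 514
Final: R1 = 514

514


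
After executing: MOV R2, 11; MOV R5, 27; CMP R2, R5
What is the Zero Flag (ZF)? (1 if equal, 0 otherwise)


Register state trace:
  MOV R2, 11  → R2 = 11
  MOV R5, 27  → R5 = 27
  CMP R2, R5  → computes 11 - 27 = -16
  Result is nonzero, so values are not equal
ZF = 0

0


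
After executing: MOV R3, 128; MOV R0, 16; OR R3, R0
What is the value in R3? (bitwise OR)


Register state trace:
  MOV R3, 128  → R3 = 128 (0b10000000)
  MOV R0, 16  → R0 = 16 (0b00010000)
  OR R3, R0   → R3 = 128 OR 16 = 144 (0b10010000)
Final: R3 = 144

144


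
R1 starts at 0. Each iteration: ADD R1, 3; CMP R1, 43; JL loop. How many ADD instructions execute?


Loop trace (R1 starts at 0, target 43, step 3):
  ADD #1: R1 = 0 + 3 = 3  → 3 < 43, loop
  ADD #2: R1 = 3 + 3 = 6  → 6 < 43, loop
  ADD #3: R1 = 6 + 3 = 9  → 9 < 43, loop
  ADD #4: R1 = 9 + 3 = 12  → 12 < 43, loop
  ADD #5: R1 = 12 + 3 = 15  → 15 < 43, loop
  ADD #6: R1 = 15 + 3 = 18  → 18 < 43, loop
  ADD #7: R1 = 18 + 3 = 21  → 21 < 43, loop
  ADD #8: R1 = 21 + 3 = 24  → 24 < 43, loop
  ADD #9: R1 = 24 + 3 = 27  → 27 < 43, loop
  ADD #10: R1 = 27 + 3 = 30  → 30 < 43, loop
  ADD #11: R1 = 30 + 3 = 33  → 33 < 43, loop
  ADD #12: R1 = 33 + 3 = 36  → 36 < 43, loop
  ADD #13: R1 = 36 + 3 = 39  → 39 < 43, loop
  ADD #14: R1 = 39 + 3 = 42  → 42 < 43, loop
  ADD #15: R1 = 42 + 3 = 45  → 45 >= 43, exit
Total ADD instructions: 15

15


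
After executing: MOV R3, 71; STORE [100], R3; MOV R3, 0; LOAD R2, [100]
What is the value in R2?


Register and memory trace:
  MOV R3, 71  → R3 = 71
  STORE [100], R3  → mem[100] = 71
  MOV R3, 0  → R3 = 0
  LOAD R2, [100]  → R2 = mem[100] = 71
Final: R2 = 71

71


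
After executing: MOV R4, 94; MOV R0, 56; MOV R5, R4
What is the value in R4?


Register state trace:
  MOV R4, 94  → R4 = 94
  MOV R0, 56  → R0 = 56
  MOV R5, R4  → R5 = 94
Final: R4 = 94

94


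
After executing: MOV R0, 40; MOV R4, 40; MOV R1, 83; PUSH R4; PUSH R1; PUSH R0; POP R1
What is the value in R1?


Stack trace (top is rightmost):
  MOV R0, 40  → R0 = 40
  MOV R4, 40  → R4 = 40
  MOV R1, 83  → R1 = 83
  PUSH R4  → stack: [40]
  PUSH R1  → stack: [40, 83]
  PUSH R0  → stack: [40, 83, 40]
  POP R1  → R1 = 40, stack: [40, 83]
Final: R1 = 40

40


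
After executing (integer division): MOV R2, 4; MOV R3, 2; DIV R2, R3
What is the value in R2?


Register state trace:
  MOV R2, 4  → R2 = 4
  MOV R3, 2  → R3 = 2
  DIV R2, R3  → R2 = 4 // 2 = 2
Final: R2 = 2

2


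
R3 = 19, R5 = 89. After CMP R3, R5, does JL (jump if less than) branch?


Trace:
  R3 = 19, R5 = 89
  CMP R3, R5  → compares 19 vs 89
  JL checks: is 19 less than 89?
  19 < 89, so condition is true
Branch taken: Yes

Yes


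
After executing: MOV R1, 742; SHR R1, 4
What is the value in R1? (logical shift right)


Register state trace:
  MOV R1, 742  → R1 = 742
  SHR R1, 4  → R1 = 742 >> 4 = 742 // 2^4 = 46
Final: R1 = 46

46


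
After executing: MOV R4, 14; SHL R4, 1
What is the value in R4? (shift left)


Register state trace:
  MOV R4, 14  → R4 = 14
  SHL R4, 1  → R4 = 14 << 1 = 14 * 2^1 = 28
Final: R4 = 28

28


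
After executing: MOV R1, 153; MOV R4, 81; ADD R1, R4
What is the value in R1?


Register state trace:
  MOV R1, 153  → R1 = 153
  MOV R4, 81  → R4 = 81
  ADD R1, R4  → R1 = 153 + 81 = 234
Final: R1 = 234

234


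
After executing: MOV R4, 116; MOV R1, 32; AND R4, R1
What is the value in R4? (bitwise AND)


Register state trace:
  MOV R4, 116  → R4 = 116 (0b01110100)
  MOV R1, 32  → R1 = 32 (0b00100000)
  AND R4, R1  → R4 = 116 AND 32 = 32 (0b00100000)
Final: R4 = 32

32
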